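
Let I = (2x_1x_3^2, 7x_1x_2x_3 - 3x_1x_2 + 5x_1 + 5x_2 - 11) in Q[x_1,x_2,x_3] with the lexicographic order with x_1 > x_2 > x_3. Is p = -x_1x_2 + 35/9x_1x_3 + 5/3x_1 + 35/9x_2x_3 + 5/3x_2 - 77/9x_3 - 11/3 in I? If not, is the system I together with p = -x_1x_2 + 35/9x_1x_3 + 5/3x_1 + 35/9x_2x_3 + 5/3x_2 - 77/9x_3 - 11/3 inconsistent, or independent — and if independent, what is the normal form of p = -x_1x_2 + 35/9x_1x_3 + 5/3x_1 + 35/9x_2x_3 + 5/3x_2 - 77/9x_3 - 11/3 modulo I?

-x_1x_2 + 35/9x_1x_3 + 5/3x_1 + 35/9x_2x_3 + 5/3x_2 - 77/9x_3 - 11/3 lies in I (it reduces to 0).

First compute the reduced Gröbner basis of I by Buchberger's algorithm.
f_1 = 2x_1x_3^2, LT = x_1x_3^2.
f_2 = 7x_1x_2x_3 - 3x_1x_2 + 5x_1 + 5x_2 - 11, LT = x_1x_2x_3.

S(f_1,f_2): lcm = x_1x_2x_3^2. S = 3/7x_1x_2x_3 - 5/7x_1x_3 - 5/7x_2x_3 + 11/7x_3.
  leading term x_1x_2x_3: subtract (3/49)·f_2 from 3/7x_1x_2x_3 - 5/7x_1x_3 - 5/7x_2x_3 + 11/7x_3 → 9/49x_1x_2 - 5/7x_1x_3 - 15/49x_1 - 5/7x_2x_3 - 15/49x_2 + 11/7x_3 + 33/49
  leading term x_1x_2: no divisor's leading term divides it; move 9/49x_1x_2 to the remainder.
  leading term x_1x_3: no divisor's leading term divides it; move -5/7x_1x_3 to the remainder.
  leading term x_1: no divisor's leading term divides it; move -15/49x_1 to the remainder.
  leading term x_2x_3: no divisor's leading term divides it; move -5/7x_2x_3 to the remainder.
  leading term x_2: no divisor's leading term divides it; move -15/49x_2 to the remainder.
  leading term x_3: no divisor's leading term divides it; move 11/7x_3 to the remainder.
  leading term 1: no divisor's leading term divides it; move 33/49 to the remainder.
  remainder 9/49x_1x_2 - 5/7x_1x_3 - 15/49x_1 - 5/7x_2x_3 - 15/49x_2 + 11/7x_3 + 33/49 ≠ 0; add h_3 = 9/49x_1x_2 - 5/7x_1x_3 - 15/49x_1 - 5/7x_2x_3 - 15/49x_2 + 11/7x_3 + 33/49 to the basis.

S(f_1,h_3): lcm = x_1x_2x_3^2. S = 35/9x_1x_3^3 + 5/3x_1x_3^2 + 35/9x_2x_3^3 + 5/3x_2x_3^2 - 77/9x_3^3 - 11/3x_3^2.
  leading term x_1x_3^3: subtract (35/18x_3)·f_1 from 35/9x_1x_3^3 + 5/3x_1x_3^2 + 35/9x_2x_3^3 + 5/3x_2x_3^2 - 77/9x_3^3 - 11/3x_3^2 → 5/3x_1x_3^2 + 35/9x_2x_3^3 + 5/3x_2x_3^2 - 77/9x_3^3 - 11/3x_3^2
  leading term x_1x_3^2: subtract (5/6)·f_1 from 5/3x_1x_3^2 + 35/9x_2x_3^3 + 5/3x_2x_3^2 - 77/9x_3^3 - 11/3x_3^2 → 35/9x_2x_3^3 + 5/3x_2x_3^2 - 77/9x_3^3 - 11/3x_3^2
  leading term x_2x_3^3: no divisor's leading term divides it; move 35/9x_2x_3^3 to the remainder.
  leading term x_2x_3^2: no divisor's leading term divides it; move 5/3x_2x_3^2 to the remainder.
  leading term x_3^3: no divisor's leading term divides it; move -77/9x_3^3 to the remainder.
  leading term x_3^2: no divisor's leading term divides it; move -11/3x_3^2 to the remainder.
  remainder 35/9x_2x_3^3 + 5/3x_2x_3^2 - 77/9x_3^3 - 11/3x_3^2 ≠ 0; add h_4 = 35/9x_2x_3^3 + 5/3x_2x_3^2 - 77/9x_3^3 - 11/3x_3^2 to the basis.

S(f_2,h_3): lcm = x_1x_2x_3. S = -3/7x_1x_2 + 35/9x_1x_3^2 + 5/3x_1x_3 + 5/7x_1 + 35/9x_2x_3^2 + 5/3x_2x_3 + 5/7x_2 - 77/9x_3^2 - 11/3x_3 - 11/7.
  leading term x_1x_2: subtract (-7/3)·h_3 from -3/7x_1x_2 + 35/9x_1x_3^2 + 5/3x_1x_3 + 5/7x_1 + 35/9x_2x_3^2 + 5/3x_2x_3 + 5/7x_2 - 77/9x_3^2 - 11/3x_3 - 11/7 → 35/9x_1x_3^2 + 35/9x_2x_3^2 - 77/9x_3^2
  leading term x_1x_3^2: subtract (35/18)·f_1 from 35/9x_1x_3^2 + 35/9x_2x_3^2 - 77/9x_3^2 → 35/9x_2x_3^2 - 77/9x_3^2
  leading term x_2x_3^2: no divisor's leading term divides it; move 35/9x_2x_3^2 to the remainder.
  leading term x_3^2: no divisor's leading term divides it; move -77/9x_3^2 to the remainder.
  remainder 35/9x_2x_3^2 - 77/9x_3^2 ≠ 0; add h_5 = 35/9x_2x_3^2 - 77/9x_3^2 to the basis.

The other S-polynomials (S(f_1,h_4), S(f_2,h_4), S(h_3,h_4), S(f_1,h_5), S(f_2,h_5), S(h_3,h_5), S(h_4,h_5)) all reduce to 0 modulo the current basis, so we have a Gröbner basis.
Inter-reduce: drop elements whose leading term is divisible by another's, tail-reduce, and make monic.
Reduced Gröbner basis: {x_1x_2 - 35/9x_1x_3 - 5/3x_1 - 35/9x_2x_3 - 5/3x_2 + 77/9x_3 + 11/3, x_1x_3^2, x_2x_3^2 - 11/5x_3^2}.
Label its elements g_1 = x_1x_2 - 35/9x_1x_3 - 5/3x_1 - 35/9x_2x_3 - 5/3x_2 + 77/9x_3 + 11/3, g_2 = x_1x_3^2, g_3 = x_2x_3^2 - 11/5x_3^2.

Reduce p = -x_1x_2 + 35/9x_1x_3 + 5/3x_1 + 35/9x_2x_3 + 5/3x_2 - 77/9x_3 - 11/3 modulo G:
  leading term x_1x_2: subtract (-1)·g_1 from -x_1x_2 + 35/9x_1x_3 + 5/3x_1 + 35/9x_2x_3 + 5/3x_2 - 77/9x_3 - 11/3 → 0
  normal form = 0.
Since the normal form is 0, p ∈ I.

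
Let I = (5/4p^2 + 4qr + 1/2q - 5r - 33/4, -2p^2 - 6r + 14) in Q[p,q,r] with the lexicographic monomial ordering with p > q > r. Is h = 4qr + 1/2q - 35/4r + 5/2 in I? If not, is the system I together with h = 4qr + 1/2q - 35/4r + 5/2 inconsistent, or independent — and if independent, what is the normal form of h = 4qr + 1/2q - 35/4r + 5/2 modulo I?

Adjoining 4qr + 1/2q - 35/4r + 5/2 makes the ideal the whole ring: the system is inconsistent.

First compute the reduced Gröbner basis of I by Buchberger's algorithm.
f_1 = 5/4p^2 + 4qr + 1/2q - 5r - 33/4, LT = p^2.
f_2 = -2p^2 - 6r + 14, LT = p^2.

S(f_1,f_2): lcm = p^2. S = 16/5qr + 2/5q - 7r + 2/5.
  reduce S modulo (f_1, f_2):
  remainder 16/5qr + 2/5q - 7r + 2/5 ≠ 0; add k_3 = 16/5qr + 2/5q - 7r + 2/5 to the basis.

The other S-polynomials (S(f_1,k_3), S(f_2,k_3)) all reduce to 0 modulo the current basis, so we have a Gröbner basis.
Inter-reduce: drop elements whose leading term is divisible by another's, tail-reduce, and make monic.
Reduced Gröbner basis: {p^2 + 3r - 7, qr + 1/8q - 35/16r + 1/8}.
Label its elements g_1 = p^2 + 3r - 7, g_2 = qr + 1/8q - 35/16r + 1/8.

Reduce h = 4qr + 1/2q - 35/4r + 5/2 modulo G:
  leading term qr: subtract (4)·g_2 from 4qr + 1/2q - 35/4r + 5/2 → 2
  leading term 1: no divisor's leading term divides it; move 2 to the remainder.
  normal form = 2.
The normal form is nonzero, so h ∉ I. Since h minus its normal form lies in I, I + (h) = I + (n) where n = 2; decide whether this ideal is the whole ring.
Here n = 2 is a nonzero constant, hence a unit: 1 ∈ I + (h), the Gröbner basis of I + (h) is {1}, and the enlarged system has no common solution — adjoining h is inconsistent.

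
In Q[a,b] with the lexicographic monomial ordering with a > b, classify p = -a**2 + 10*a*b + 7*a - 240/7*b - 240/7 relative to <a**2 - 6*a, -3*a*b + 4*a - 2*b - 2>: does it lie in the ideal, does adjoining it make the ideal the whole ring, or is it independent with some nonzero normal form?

-a**2 + 10*a*b + 7*a - 240/7*b - 240/7 lies in I (it reduces to 0).

First compute the reduced Gröbner basis of I by Buchberger's algorithm.
f_1 = a**2 - 6*a, LT = a**2.
f_2 = -3*a*b + 4*a - 2*b - 2, LT = a*b.

S(f_1,f_2): lcm = a**2*b. S = 4/3*a**2 - 20/3*a*b - 2/3*a.
  reduce S modulo (f_1, f_2):
  remainder -14/9*a + 40/9*b + 40/9 ≠ 0; add h_3 = -14/9*a + 40/9*b + 40/9 to the basis.

S(f_2,h_3): lcm = a*b. S = -4/3*a + 20/7*b**2 + 74/21*b + 2/3.
  reduce S modulo (f_1, f_2, h_3):
  remainder 20/7*b**2 - 2/7*b - 22/7 ≠ 0; add h_4 = 20/7*b**2 - 2/7*b - 22/7 to the basis.

The other S-polynomials (S(f_1,h_3), S(f_1,h_4), S(f_2,h_4), S(h_3,h_4)) all reduce to 0 modulo the current basis, so we have a Gröbner basis.
Inter-reduce: drop elements whose leading term is divisible by another's, tail-reduce, and make monic.
Reduced Gröbner basis: {a - 20/7*b - 20/7, b**2 - 1/10*b - 11/10}.
Label its elements g_1 = a - 20/7*b - 20/7, g_2 = b**2 - 1/10*b - 11/10.

Reduce p = -a**2 + 10*a*b + 7*a - 240/7*b - 240/7 modulo G:
  leading term a**2: subtract (-a)·g_1 from -a**2 + 10*a*b + 7*a - 240/7*b - 240/7 → 50/7*a*b + 29/7*a - 240/7*b - 240/7
  leading term a*b: subtract (50/7*b)·g_1 from 50/7*a*b + 29/7*a - 240/7*b - 240/7 → 29/7*a + 1000/49*b**2 - 680/49*b - 240/7
  leading term a: subtract (29/7)·g_1 from 29/7*a + 1000/49*b**2 - 680/49*b - 240/7 → 1000/49*b**2 - 100/49*b - 1100/49
  leading term b**2: subtract (1000/49)·g_2 from 1000/49*b**2 - 100/49*b - 1100/49 → 0
  normal form = 0.
Since the normal form is 0, p ∈ I.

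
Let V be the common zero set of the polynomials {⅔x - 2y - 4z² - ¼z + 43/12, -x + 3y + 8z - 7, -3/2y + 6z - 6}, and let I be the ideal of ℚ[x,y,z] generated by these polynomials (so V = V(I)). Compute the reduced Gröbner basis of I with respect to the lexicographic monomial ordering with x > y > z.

G = {x - 20z + 19, y - 4z + 4, z² - 61/48z + 13/48}

f_1 = ⅔x - 2y - 4z² - ¼z + 43/12, LT = x.
f_2 = -x + 3y + 8z - 7, LT = x.
f_3 = -3/2y + 6z - 6, LT = y.

S(f_1,f_2): lcm = x. S = -6z² + 61/8z - 13/8.
  reduce S modulo (f_1, f_2, f_3):
  remainder -6z² + 61/8z - 13/8 ≠ 0; add g_4 = -6z² + 61/8z - 13/8 to the basis.

The other S-polynomials (S(f_1,f_3), S(f_2,f_3), S(f_1,g_4), S(f_2,g_4), S(f_3,g_4)) all reduce to 0 modulo the current basis, so we have a Gröbner basis.
Inter-reduce: drop elements whose leading term is divisible by another's, tail-reduce, and make monic.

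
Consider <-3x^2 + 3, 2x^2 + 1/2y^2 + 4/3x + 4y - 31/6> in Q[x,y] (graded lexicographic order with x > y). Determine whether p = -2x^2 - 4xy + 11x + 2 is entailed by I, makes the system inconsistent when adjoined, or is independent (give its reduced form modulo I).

Adjoining -2x^2 - 4xy + 11x + 2 makes the ideal the whole ring: the system is inconsistent.

First compute the reduced Gröbner basis of I by Buchberger's algorithm.
f_1 = -3x^2 + 3, LT = x^2.
f_2 = 2x^2 + 1/2y^2 + 4/3x + 4y - 31/6, LT = x^2.

S(f_1,f_2): lcm = x^2. S = -1/4y^2 - 2/3x - 2y + 19/12.
  leading term y^2: no divisor's leading term divides it; move -1/4y^2 to the remainder.
  leading term x: no divisor's leading term divides it; move -2/3x to the remainder.
  leading term y: no divisor's leading term divides it; move -2y to the remainder.
  leading term 1: no divisor's leading term divides it; move 19/12 to the remainder.
  remainder -1/4y^2 - 2/3x - 2y + 19/12 ≠ 0; add h_3 = -1/4y^2 - 2/3x - 2y + 19/12 to the basis.

The other S-polynomials (S(f_1,h_3), S(f_2,h_3)) all reduce to 0 modulo the current basis, so we have a Gröbner basis.
Inter-reduce: drop elements whose leading term is divisible by another's, tail-reduce, and make monic.
Reduced Gröbner basis: {x^2 - 1, y^2 + 8/3x + 8y - 19/3}.
Label its elements g_1 = x^2 - 1, g_2 = y^2 + 8/3x + 8y - 19/3.

Reduce p = -2x^2 - 4xy + 11x + 2 modulo G:
  leading term x^2: subtract (-2)·g_1 from -2x^2 - 4xy + 11x + 2 → -4xy + 11x
  leading term xy: no divisor's leading term divides it; move -4xy to the remainder.
  leading term x: no divisor's leading term divides it; move 11x to the remainder.
  normal form = -4xy + 11x.
The normal form is nonzero, so p ∉ I. Since p minus its normal form lies in I, I + (p) = I + (r) where r = -4xy + 11x; decide whether this ideal is the whole ring.
Run Buchberger on G together with r (pairs among the g_i already reduce to 0 since G is a Gröbner basis):
g_1 = x^2 - 1, LT = x^2.
g_2 = y^2 + 8/3x + 8y - 19/3, LT = y^2.
r = -4xy + 11x, LT = xy.

S(g_1,r): lcm = x^2y. S = 11/4x^2 - y.
  leading term x^2: subtract (11/4)·g_1 from 11/4x^2 - y → -y + 11/4
  leading term y: no divisor's leading term divides it; move -y to the remainder.
  leading term 1: no divisor's leading term divides it; move 11/4 to the remainder.
  remainder -y + 11/4 ≠ 0; add m_4 = -y + 11/4 to the basis.

S(g_2,r): lcm = xy^2. S = 8/3x^2 + 43/4xy - 19/3x.
  leading term x^2: subtract (8/3)·g_1 from 8/3x^2 + 43/4xy - 19/3x → 43/4xy - 19/3x + 8/3
  leading term xy: subtract (-43/16)·r from 43/4xy - 19/3x + 8/3 → 1115/48x + 8/3
  leading term x: no divisor's leading term divides it; move 1115/48x to the remainder.
  leading term 1: no divisor's leading term divides it; move 8/3 to the remainder.
  remainder 1115/48x + 8/3 ≠ 0; add m_5 = 1115/48x + 8/3 to the basis.

S(g_2,m_4): lcm = y^2. S = 8/3x + 43/4y - 19/3.
  leading term x: subtract (128/1115)·m_5 from 8/3x + 43/4y - 19/3 → 43/4y - 7403/1115
  leading term y: subtract (-43/4)·m_4 from 43/4y - 7403/1115 → 408947/17840
  leading term 1: no divisor's leading term divides it; move 408947/17840 to the remainder.
  remainder 408947/17840 ≠ 0; add m_6 = 408947/17840 to the basis.

The other S-polynomials (S(g_1,g_2), S(g_1,m_4), S(r,m_4), S(g_1,m_5), S(g_2,m_5), S(r,m_5), S(m_4,m_5), S(g_1,m_6), S(g_2,m_6), S(r,m_6), S(m_4,m_6), S(m_5,m_6)) all reduce to 0 modulo the current basis, so we have a Gröbner basis.
Inter-reduce: drop elements whose leading term is divisible by another's, tail-reduce, and make monic.
Reduced Gröbner basis: {1}.
The reduced Gröbner basis of I + (p) is {1}: the ideal is the whole ring, so the enlarged system has no common solution — adjoining p is inconsistent.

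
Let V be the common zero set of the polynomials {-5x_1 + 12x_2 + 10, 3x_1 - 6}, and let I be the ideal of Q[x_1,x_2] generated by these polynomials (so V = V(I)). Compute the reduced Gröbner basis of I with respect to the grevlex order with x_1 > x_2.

G = {x_1 - 2, x_2}

This is the nonlinear analogue of row-reducing a linear system.

f_1 = -5x_1 + 12x_2 + 10, LT = x_1.
f_2 = 3x_1 - 6, LT = x_1.

S(f_1,f_2): lcm = x_1. S = -12/5x_2.
  leading term x_2: no divisor's leading term divides it; move -12/5x_2 to the remainder.
  remainder -12/5x_2 ≠ 0; add g_3 = -12/5x_2 to the basis.

S(f_1,g_3): leading monomials are coprime, so the S-polynomial reduces to 0 (Buchberger's first criterion).
S(f_2,g_3): leading monomials are coprime, so the S-polynomial reduces to 0 (Buchberger's first criterion).
Every S-polynomial of the final basis reduces to 0, so we have a Gröbner basis.
Inter-reduce: drop elements whose leading term is divisible by another's, tail-reduce, and make monic.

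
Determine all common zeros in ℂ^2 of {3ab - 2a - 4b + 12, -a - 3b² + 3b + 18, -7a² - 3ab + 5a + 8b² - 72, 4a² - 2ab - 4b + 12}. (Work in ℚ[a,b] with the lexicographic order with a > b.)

{(0, 3)}

Compute a lex Gröbner basis by Buchberger's algorithm.
f_1 = 3ab - 2a - 4b + 12, LT = ab.
f_2 = -a - 3b² + 3b + 18, LT = a.
f_3 = -7a² - 3ab + 5a + 8b² - 72, LT = a².
f_4 = 4a² - 2ab - 4b + 12, LT = a².

S(f_1,f_2): lcm = ab. S = -⅔a - 3b³ + 3b² + 50/3b + 4.
  leading term a: subtract (⅔)·f_2 from -⅔a - 3b³ + 3b² + 50/3b + 4 → -3b³ + 5b² + 44/3b - 8
  leading term b³: no divisor's leading term divides it; move -3b³ to the remainder.
  leading term b²: no divisor's leading term divides it; move 5b² to the remainder.
  leading term b: no divisor's leading term divides it; move 44/3b to the remainder.
  leading term 1: no divisor's leading term divides it; move -8 to the remainder.
  remainder -3b³ + 5b² + 44/3b - 8 ≠ 0; add h_5 = -3b³ + 5b² + 44/3b - 8 to the basis.

S(f_1,f_3): lcm = a²b. S = -⅔a² - 3/7ab² - 13/21ab + 4a + 8/7b³ - 72/7b.
  leading term a²: subtract (⅔a)·f_2 from -⅔a² - 3/7ab² - 13/21ab + 4a + 8/7b³ - 72/7b → 11/7ab² - 55/21ab - 8a + 8/7b³ - 72/7b
  leading term ab²: subtract (11/21b)·f_1 from 11/7ab² - 55/21ab - 8a + 8/7b³ - 72/7b → -11/7ab - 8a + 8/7b³ + 44/21b² - 116/7b
  leading term ab: subtract (-11/21)·f_1 from -11/7ab - 8a + 8/7b³ + 44/21b² - 116/7b → -190/21a + 8/7b³ + 44/21b² - 56/3b + 44/7
  leading term a: subtract (190/21)·f_2 from -190/21a + 8/7b³ + 44/21b² - 56/3b + 44/7 → 8/7b³ + 614/21b² - 962/21b - 1096/7
  leading term b³: subtract (-8/21)·h_5 from 8/7b³ + 614/21b² - 962/21b - 1096/7 → 218/7b² - 362/9b - 3352/21
  leading term b²: no divisor's leading term divides it; move 218/7b² to the remainder.
  leading term b: no divisor's leading term divides it; move -362/9b to the remainder.
  leading term 1: no divisor's leading term divides it; move -3352/21 to the remainder.
  remainder 218/7b² - 362/9b - 3352/21 ≠ 0; add h_6 = 218/7b² - 362/9b - 3352/21 to the basis.

S(f_1,f_4): lcm = a²b. S = -⅔a² + ½ab² - 4/3ab + 4a + b² - 3b.
  leading term a²: subtract (⅔a)·f_2 from -⅔a² + ½ab² - 4/3ab + 4a + b² - 3b → 5/2ab² - 10/3ab - 8a + b² - 3b
  leading term ab²: subtract (⅚b)·f_1 from 5/2ab² - 10/3ab - 8a + b² - 3b → -5/3ab - 8a + 13/3b² - 13b
  leading term ab: subtract (-5/9)·f_1 from -5/3ab - 8a + 13/3b² - 13b → -82/9a + 13/3b² - 137/9b + 20/3
  leading term a: subtract (82/9)·f_2 from -82/9a + 13/3b² - 137/9b + 20/3 → 95/3b² - 383/9b - 472/3
  leading term b²: subtract (665/654)·h_6 from 95/3b² - 383/9b - 472/3 → -4876/2943b + 4876/981
  leading term b: no divisor's leading term divides it; move -4876/2943b to the remainder.
  leading term 1: no divisor's leading term divides it; move 4876/981 to the remainder.
  remainder -4876/2943b + 4876/981 ≠ 0; add h_7 = -4876/2943b + 4876/981 to the basis.

The other S-polynomials (S(f_2,f_3), S(f_2,f_4), S(f_3,f_4), S(f_1,h_5), S(f_2,h_5), S(f_3,h_5), S(f_4,h_5), S(f_1,h_6), S(f_2,h_6), S(f_3,h_6), S(f_4,h_6), S(h_5,h_6), S(f_1,h_7), S(f_2,h_7), S(f_3,h_7), S(f_4,h_7), S(h_5,h_7), S(h_6,h_7)) all reduce to 0 modulo the current basis, so we have a Gröbner basis.
Inter-reduce: drop elements whose leading term is divisible by another's, tail-reduce, and make monic.
Reduced Gröbner basis: {a, b - 3}.

The lex basis is triangular: the last element involves only b. Solving b - 3 = 0 gives b ∈ {3}; substituting each value into the earlier elements determines the remaining variables.
  b = 3: the earlier basis element becomes a = 0, giving a = 0 — point (0, 3).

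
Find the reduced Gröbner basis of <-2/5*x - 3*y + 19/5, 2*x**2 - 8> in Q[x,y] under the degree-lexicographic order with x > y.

G = {y**2 - 38/15*y + 23/15, x + 15/2*y - 19/2}

f_1 = -2/5*x - 3*y + 19/5, LT = x.
f_2 = 2*x**2 - 8, LT = x**2.

S(f_1,f_2): lcm = x**2. S = 15/2*x*y - 19/2*x + 4.
  reduce S modulo (f_1, f_2):
  remainder -225/4*y**2 + 285/2*y - 345/4 ≠ 0; add g_3 = -225/4*y**2 + 285/2*y - 345/4 to the basis.

The other S-polynomials (S(f_1,g_3), S(f_2,g_3)) all reduce to 0 modulo the current basis, so we have a Gröbner basis.
Inter-reduce: drop elements whose leading term is divisible by another's, tail-reduce, and make monic.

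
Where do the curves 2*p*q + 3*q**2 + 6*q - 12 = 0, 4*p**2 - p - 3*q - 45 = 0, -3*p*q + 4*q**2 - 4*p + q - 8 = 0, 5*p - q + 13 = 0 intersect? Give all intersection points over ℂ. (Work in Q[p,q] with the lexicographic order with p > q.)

Compute a lex Gröbner basis by Buchberger's algorithm.
f_1 = 2*p*q + 3*q**2 + 6*q - 12, LT = p*q.
f_2 = 4*p**2 - p - 3*q - 45, LT = p**2.
f_3 = -3*p*q - 4*p + 4*q**2 + q - 8, LT = p*q.
f_4 = 5*p - q + 13, LT = p.

S(f_1,f_2): lcm = p**2*q. S = 3/2*p*q**2 + 13/4*p*q - 6*p + 3/4*q**2 + 45/4*q.
  reduce S modulo (f_1, f_2, f_3, f_4):
  remainder -9/4*q**3 - 69/8*q**2 + 93/10*q + 351/10 ≠ 0; add h_5 = -9/4*q**3 - 69/8*q**2 + 93/10*q + 351/10 to the basis.

S(f_1,f_3): lcm = p*q. S = -4/3*p + 17/6*q**2 + 10/3*q - 26/3.
  reduce S modulo (f_1, f_2, f_3, f_4, h_5):
  remainder 17/6*q**2 + 46/15*q - 26/5 ≠ 0; add h_6 = 17/6*q**2 + 46/15*q - 26/5 to the basis.

S(f_1,f_4): lcm = p*q. S = 17/10*q**2 + 2/5*q - 6.
  reduce S modulo (f_1, f_2, f_3, f_4, h_5, h_6):
  remainder -36/25*q - 72/25 ≠ 0; add h_7 = -36/25*q - 72/25 to the basis.

The other S-polynomials (S(f_2,f_3), S(f_2,f_4), S(f_3,f_4), S(f_1,h_5), S(f_2,h_5), S(f_3,h_5), S(f_4,h_5), S(f_1,h_6), S(f_2,h_6), S(f_3,h_6), S(f_4,h_6), S(h_5,h_6), S(f_1,h_7), S(f_2,h_7), S(f_3,h_7), S(f_4,h_7), S(h_5,h_7), S(h_6,h_7)) all reduce to 0 modulo the current basis, so we have a Gröbner basis.
Inter-reduce: drop elements whose leading term is divisible by another's, tail-reduce, and make monic.
Reduced Gröbner basis: {p + 3, q + 2}.

Since the basis is lex-ordered, q + 2 is univariate in q. Its roots are {-2}. Back-substituting each root into the other basis elements fixes the other coordinates.
  q = -2: the earlier basis element becomes p + 3 = 0, giving p = -3 — point (-3, -2).
This is the nonlinear analogue of row-reducing a linear system.

{(-3, -2)}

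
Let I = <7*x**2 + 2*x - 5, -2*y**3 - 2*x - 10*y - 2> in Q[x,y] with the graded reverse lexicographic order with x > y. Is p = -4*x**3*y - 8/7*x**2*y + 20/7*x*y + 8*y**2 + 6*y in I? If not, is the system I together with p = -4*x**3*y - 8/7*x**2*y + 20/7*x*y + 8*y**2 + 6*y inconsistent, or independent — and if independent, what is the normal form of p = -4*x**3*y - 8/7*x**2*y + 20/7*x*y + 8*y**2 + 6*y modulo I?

-4*x**3*y - 8/7*x**2*y + 20/7*x*y + 8*y**2 + 6*y is independent of I; its normal form modulo I is 8*y**2 + 6*y.

First compute the reduced Gröbner basis of I by Buchberger's algorithm.
f_1 = 7*x**2 + 2*x - 5, LT = x**2.
f_2 = -2*y**3 - 2*x - 10*y - 2, LT = y**3.

The S-polynomials (S(f_1,f_2)) all reduce to 0 modulo the current basis, so we have a Gröbner basis.
Inter-reduce: drop elements whose leading term is divisible by another's, tail-reduce, and make monic.
Reduced Gröbner basis: {y**3 + x + 5*y + 1, x**2 + 2/7*x - 5/7}.
Label its elements g_1 = y**3 + x + 5*y + 1, g_2 = x**2 + 2/7*x - 5/7.

Reduce p = -4*x**3*y - 8/7*x**2*y + 20/7*x*y + 8*y**2 + 6*y modulo G:
  leading term x**3*y: subtract (-4*x*y)·g_2 from -4*x**3*y - 8/7*x**2*y + 20/7*x*y + 8*y**2 + 6*y → 8*y**2 + 6*y
  leading term y**2: no divisor's leading term divides it; move 8*y**2 to the remainder.
  leading term y: no divisor's leading term divides it; move 6*y to the remainder.
  normal form = 8*y**2 + 6*y.
The normal form is nonzero, so p ∉ I. Since p minus its normal form lies in I, I + (p) = I + (r) where r = 8*y**2 + 6*y; decide whether this ideal is the whole ring.
Run Buchberger on G together with r (pairs among the g_i already reduce to 0 since G is a Gröbner basis):
g_1 = y**3 + x + 5*y + 1, LT = y**3.
g_2 = x**2 + 2/7*x - 5/7, LT = x**2.
r = 8*y**2 + 6*y, LT = y**2.

S(g_1,r): lcm = y**3. S = -3/4*y**2 + x + 5*y + 1.
  leading term y**2: subtract (-3/32)·r from -3/4*y**2 + x + 5*y + 1 → x + 89/16*y + 1
  leading term x: no divisor's leading term divides it; move x to the remainder.
  leading term y: no divisor's leading term divides it; move 89/16*y to the remainder.
  leading term 1: no divisor's leading term divides it; move 1 to the remainder.
  remainder x + 89/16*y + 1 ≠ 0; add m_4 = x + 89/16*y + 1 to the basis.

S(g_2,m_4): lcm = x**2. S = -89/16*x*y - 5/7*x - 5/7.
  leading term x*y: subtract (-89/16*y)·m_4 from -89/16*x*y - 5/7*x - 5/7 → 7921/256*y**2 - 5/7*x + 89/16*y - 5/7
  leading term y**2: subtract (7921/2048)·r from 7921/256*y**2 - 5/7*x + 89/16*y - 5/7 → -5/7*x - 18067/1024*y - 5/7
  leading term x: subtract (-5/7)·m_4 from -5/7*x - 18067/1024*y - 5/7 → -97989/7168*y
  leading term y: no divisor's leading term divides it; move -97989/7168*y to the remainder.
  remainder -97989/7168*y ≠ 0; add m_5 = -97989/7168*y to the basis.

The other S-polynomials (S(g_1,g_2), S(g_2,r), S(g_1,m_4), S(r,m_4), S(g_1,m_5), S(g_2,m_5), S(r,m_5), S(m_4,m_5)) all reduce to 0 modulo the current basis, so we have a Gröbner basis.
Inter-reduce: drop elements whose leading term is divisible by another's, tail-reduce, and make monic.
Reduced Gröbner basis: {x + 1, y}.
The reduced Gröbner basis of I + (p) is {x + 1, y} ≠ {1}, a proper ideal, so the enlarged system stays consistent: p is independent of I, with normal form 8*y**2 + 6*y.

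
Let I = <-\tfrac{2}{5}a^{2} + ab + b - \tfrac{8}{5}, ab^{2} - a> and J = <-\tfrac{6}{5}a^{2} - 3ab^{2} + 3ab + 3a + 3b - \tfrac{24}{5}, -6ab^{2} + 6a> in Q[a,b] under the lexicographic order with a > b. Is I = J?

For a fixed monomial order, each ideal has a unique reduced Gröbner basis; comparing bases decides equality.
Buchberger on the first generating set:
f_1 = -\tfrac{2}{5}a^{2} + ab + b - \tfrac{8}{5}, LT = a^{2}.
f_2 = ab^{2} - a, LT = ab^{2}.

S(f_1,f_2): lcm = a^{2}b^{2}. S = a^{2} - \tfrac{5}{2}ab^{3} - \tfrac{5}{2}b^{3} + 4b^{2}.
  reduce S modulo (f_1, f_2):
  remainder -\tfrac{5}{2}b^{3} + 4b^{2} + \tfrac{5}{2}b - 4 ≠ 0; add g_3 = -\tfrac{5}{2}b^{3} + 4b^{2} + \tfrac{5}{2}b - 4 to the basis.

The other S-polynomials (S(f_1,g_3), S(f_2,g_3)) all reduce to 0 modulo the current basis, so we have a Gröbner basis.
Inter-reduce: drop elements whose leading term is divisible by another's, tail-reduce, and make monic.
Reduced Gröbner basis: {a^{2} - \tfrac{5}{2}ab - \tfrac{5}{2}b + 4, ab^{2} - a, b^{3} - \tfrac{8}{5}b^{2} - b + \tfrac{8}{5}}.

Buchberger on the second generating set:
h_1 = -\tfrac{6}{5}a^{2} - 3ab^{2} + 3ab + 3a + 3b - \tfrac{24}{5}, LT = a^{2}.
h_2 = -6ab^{2} + 6a, LT = ab^{2}.

S(h_1,h_2): lcm = a^{2}b^{2}. S = a^{2} + \tfrac{5}{2}ab^{4} - \tfrac{5}{2}ab^{3} - \tfrac{5}{2}ab^{2} - \tfrac{5}{2}b^{3} + 4b^{2}.
  reduce S modulo (h_1, h_2):
  remainder -\tfrac{5}{2}b^{3} + 4b^{2} + \tfrac{5}{2}b - 4 ≠ 0; add k_3 = -\tfrac{5}{2}b^{3} + 4b^{2} + \tfrac{5}{2}b - 4 to the basis.

The other S-polynomials (S(h_1,k_3), S(h_2,k_3)) all reduce to 0 modulo the current basis, so we have a Gröbner basis.
Inter-reduce: drop elements whose leading term is divisible by another's, tail-reduce, and make monic.
Reduced Gröbner basis: {a^{2} - \tfrac{5}{2}ab - \tfrac{5}{2}b + 4, ab^{2} - a, b^{3} - \tfrac{8}{5}b^{2} - b + \tfrac{8}{5}}.

The two bases agree; hence the ideals are identical.

Yes, the ideals are equal.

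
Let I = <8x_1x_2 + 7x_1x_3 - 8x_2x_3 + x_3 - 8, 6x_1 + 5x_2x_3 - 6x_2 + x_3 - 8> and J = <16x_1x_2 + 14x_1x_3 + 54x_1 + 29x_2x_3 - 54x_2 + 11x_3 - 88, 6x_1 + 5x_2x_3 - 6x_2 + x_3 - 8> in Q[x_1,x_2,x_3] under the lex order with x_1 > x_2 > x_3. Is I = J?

Since reduced Gröbner bases are canonical representatives of ideals under a given ordering, it suffices to compute and compare them.
Buchberger on the first generating set:
f_1 = 8x_1x_2 + 7x_1x_3 - 8x_2x_3 + x_3 - 8, LT = x_1x_2.
f_2 = 6x_1 + 5x_2x_3 - 6x_2 + x_3 - 8, LT = x_1.

S(f_1,f_2): lcm = x_1x_2. S = 7/8x_1x_3 - 5/6x_2^2x_3 + x_2^2 - 7/6x_2x_3 + 4/3x_2 + 1/8x_3 - 1.
  reduce S modulo (f_1, f_2):
  remainder -5/6x_2^2x_3 + x_2^2 - 35/48x_2x_3^2 - 7/24x_2x_3 + 4/3x_2 - 7/48x_3^2 + 31/24x_3 - 1 ≠ 0; add g_3 = -5/6x_2^2x_3 + x_2^2 - 35/48x_2x_3^2 - 7/24x_2x_3 + 4/3x_2 - 7/48x_3^2 + 31/24x_3 - 1 to the basis.

The other S-polynomials (S(f_1,g_3), S(f_2,g_3)) all reduce to 0 modulo the current basis, so we have a Gröbner basis.
Inter-reduce: drop elements whose leading term is divisible by another's, tail-reduce, and make monic.
Reduced Gröbner basis: {x_1 + 5/6x_2x_3 - x_2 + 1/6x_3 - 4/3, x_2^2x_3 - 6/5x_2^2 + 7/8x_2x_3^2 + 7/20x_2x_3 - 8/5x_2 + 7/40x_3^2 - 31/20x_3 + 6/5}.

Buchberger on the second generating set:
h_1 = 16x_1x_2 + 14x_1x_3 + 54x_1 + 29x_2x_3 - 54x_2 + 11x_3 - 88, LT = x_1x_2.
h_2 = 6x_1 + 5x_2x_3 - 6x_2 + x_3 - 8, LT = x_1.

S(h_1,h_2): lcm = x_1x_2. S = 7/8x_1x_3 + 27/8x_1 - 5/6x_2^2x_3 + x_2^2 + 79/48x_2x_3 - 49/24x_2 + 11/16x_3 - 11/2.
  reduce S modulo (h_1, h_2):
  remainder -5/6x_2^2x_3 + x_2^2 - 35/48x_2x_3^2 - 7/24x_2x_3 + 4/3x_2 - 7/48x_3^2 + 31/24x_3 - 1 ≠ 0; add k_3 = -5/6x_2^2x_3 + x_2^2 - 35/48x_2x_3^2 - 7/24x_2x_3 + 4/3x_2 - 7/48x_3^2 + 31/24x_3 - 1 to the basis.

The other S-polynomials (S(h_1,k_3), S(h_2,k_3)) all reduce to 0 modulo the current basis, so we have a Gröbner basis.
Inter-reduce: drop elements whose leading term is divisible by another's, tail-reduce, and make monic.
Reduced Gröbner basis: {x_1 + 5/6x_2x_3 - x_2 + 1/6x_3 - 4/3, x_2^2x_3 - 6/5x_2^2 + 7/8x_2x_3^2 + 7/20x_2x_3 - 8/5x_2 + 7/40x_3^2 - 31/20x_3 + 6/5}.

Same reduced basis, so the two generating sets span the same ideal.

Yes, the ideals are equal.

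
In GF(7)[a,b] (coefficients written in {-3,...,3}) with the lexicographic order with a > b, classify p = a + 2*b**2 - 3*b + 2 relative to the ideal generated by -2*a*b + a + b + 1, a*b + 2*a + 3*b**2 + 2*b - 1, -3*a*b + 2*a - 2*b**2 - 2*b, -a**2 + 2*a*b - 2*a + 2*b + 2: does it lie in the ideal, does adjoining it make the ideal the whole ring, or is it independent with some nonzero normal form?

a + 2*b**2 - 3*b + 2 lies in I (it reduces to 0).

First compute the reduced Gröbner basis of I by Buchberger's algorithm.
f_1 = -2*a*b + a + b + 1, LT = a*b.
f_2 = a*b + 2*a + 3*b**2 + 2*b - 1, LT = a*b.
f_3 = -3*a*b + 2*a - 2*b**2 - 2*b, LT = a*b.
f_4 = -a**2 + 2*a*b - 2*a + 2*b + 2, LT = a**2.

S(f_1,f_2): lcm = a*b. S = a - 3*b**2 + b - 3.
  leading term a: no divisor's leading term divides it; move a to the remainder.
  leading term b**2: no divisor's leading term divides it; move -3*b**2 to the remainder.
  leading term b: no divisor's leading term divides it; move b to the remainder.
  leading term 1: no divisor's leading term divides it; move -3 to the remainder.
  remainder a - 3*b**2 + b - 3 ≠ 0; add h_5 = a - 3*b**2 + b - 3 to the basis.

S(f_1,f_3): lcm = a*b. S = -a - 3*b**2 + 3.
  leading term a: subtract (-1)·h_5 from -a - 3*b**2 + 3 → b**2 + b
  leading term b**2: no divisor's leading term divides it; move b**2 to the remainder.
  leading term b: no divisor's leading term divides it; move b to the remainder.
  remainder b**2 + b ≠ 0; add h_6 = b**2 + b to the basis.

S(f_1,f_4): lcm = a**2*b. S = 3*a**2 + 2*a*b**2 + a*b + 3*a + 2*b**2 + 2*b.
  leading term a**2: subtract (-3)·f_4 from 3*a**2 + 2*a*b**2 + a*b + 3*a + 2*b**2 + 2*b → 2*a*b**2 - 3*a + 2*b**2 + b - 1
  leading term a*b**2: subtract (-b)·f_1 from 2*a*b**2 - 3*a + 2*b**2 + b - 1 → a*b - 3*a + 3*b**2 + 2*b - 1
  leading term a*b: subtract (3)·f_1 from a*b - 3*a + 3*b**2 + 2*b - 1 → a + 3*b**2 - b + 3
  leading term a: subtract (1)·h_5 from a + 3*b**2 - b + 3 → -b**2 - 2*b - 1
  leading term b**2: subtract (-1)·h_6 from -b**2 - 2*b - 1 → -b - 1
  leading term b: no divisor's leading term divides it; move -b to the remainder.
  leading term 1: no divisor's leading term divides it; move -1 to the remainder.
  remainder -b - 1 ≠ 0; add h_7 = -b - 1 to the basis.

The other S-polynomials (S(f_2,f_3), S(f_2,f_4), S(f_3,f_4), S(f_1,h_5), S(f_2,h_5), S(f_3,h_5), S(f_4,h_5), S(f_1,h_6), S(f_2,h_6), S(f_3,h_6), S(f_4,h_6), S(h_5,h_6), S(f_1,h_7), S(f_2,h_7), S(f_3,h_7), S(f_4,h_7), S(h_5,h_7), S(h_6,h_7)) all reduce to 0 modulo the current basis, so we have a Gröbner basis.
Inter-reduce: drop elements whose leading term is divisible by another's, tail-reduce, and make monic.
Reduced Gröbner basis: {a, b + 1}.
Label its elements g_1 = a, g_2 = b + 1.

Reduce p = a + 2*b**2 - 3*b + 2 modulo G:
  leading term a: subtract (1)·g_1 from a + 2*b**2 - 3*b + 2 → 2*b**2 - 3*b + 2
  leading term b**2: subtract (2*b)·g_2 from 2*b**2 - 3*b + 2 → 2*b + 2
  leading term b: subtract (2)·g_2 from 2*b + 2 → 0
  normal form = 0.
Since the normal form is 0, p ∈ I.

Ideal membership is decidable via reduction modulo a Gröbner basis.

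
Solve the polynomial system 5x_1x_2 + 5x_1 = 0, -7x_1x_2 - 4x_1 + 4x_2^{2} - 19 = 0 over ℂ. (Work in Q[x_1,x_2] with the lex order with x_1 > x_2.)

Compute a lex Gröbner basis by Buchberger's algorithm.
f_1 = 5x_1x_2 + 5x_1, LT = x_1x_2.
f_2 = -7x_1x_2 - 4x_1 + 4x_2^{2} - 19, LT = x_1x_2.

S(f_1,f_2): lcm = x_1x_2. S = \tfrac{3}{7}x_1 + \tfrac{4}{7}x_2^{2} - \tfrac{19}{7}.
  leading term x_1: no divisor's leading term divides it; move \tfrac{3}{7}x_1 to the remainder.
  leading term x_2^{2}: no divisor's leading term divides it; move \tfrac{4}{7}x_2^{2} to the remainder.
  leading term 1: no divisor's leading term divides it; move -\tfrac{19}{7} to the remainder.
  remainder \tfrac{3}{7}x_1 + \tfrac{4}{7}x_2^{2} - \tfrac{19}{7} ≠ 0; add h_3 = \tfrac{3}{7}x_1 + \tfrac{4}{7}x_2^{2} - \tfrac{19}{7} to the basis.

S(f_1,h_3): lcm = x_1x_2. S = x_1 - \tfrac{4}{3}x_2^{3} + \tfrac{19}{3}x_2.
  leading term x_1: subtract (\tfrac{7}{3})·h_3 from x_1 - \tfrac{4}{3}x_2^{3} + \tfrac{19}{3}x_2 → -\tfrac{4}{3}x_2^{3} - \tfrac{4}{3}x_2^{2} + \tfrac{19}{3}x_2 + \tfrac{19}{3}
  leading term x_2^{3}: no divisor's leading term divides it; move -\tfrac{4}{3}x_2^{3} to the remainder.
  leading term x_2^{2}: no divisor's leading term divides it; move -\tfrac{4}{3}x_2^{2} to the remainder.
  leading term x_2: no divisor's leading term divides it; move \tfrac{19}{3}x_2 to the remainder.
  leading term 1: no divisor's leading term divides it; move \tfrac{19}{3} to the remainder.
  remainder -\tfrac{4}{3}x_2^{3} - \tfrac{4}{3}x_2^{2} + \tfrac{19}{3}x_2 + \tfrac{19}{3} ≠ 0; add h_4 = -\tfrac{4}{3}x_2^{3} - \tfrac{4}{3}x_2^{2} + \tfrac{19}{3}x_2 + \tfrac{19}{3} to the basis.

The other S-polynomials (S(f_2,h_3), S(f_1,h_4), S(f_2,h_4), S(h_3,h_4)) all reduce to 0 modulo the current basis, so we have a Gröbner basis.
Inter-reduce: drop elements whose leading term is divisible by another's, tail-reduce, and make monic.
Reduced Gröbner basis: {x_1 + \tfrac{4}{3}x_2^{2} - \tfrac{19}{3}, x_2^{3} + x_2^{2} - \tfrac{19}{4}x_2 - \tfrac{19}{4}}.

The lex basis is triangular: the last element involves only x_2. Solving x_2^{3} + x_2^{2} - \tfrac{19}{4}x_2 - \tfrac{19}{4} = 0 gives x_2 ∈ {-1, -sqrt(19)/2, sqrt(19)/2}; substituting each value into the earlier elements determines the remaining variables.
  x_2 = -1: the earlier basis element becomes x_1 - 5 = 0, giving x_1 = 5 — point (5, -1).
  x_2 = -sqrt(19)/2: the earlier basis element becomes x_1 = 0, giving x_1 = 0 — point (0, -sqrt(19)/2).
  x_2 = sqrt(19)/2: the earlier basis element becomes x_1 = 0, giving x_1 = 0 — point (0, sqrt(19)/2).

{(5, -1), (0, -sqrt(19)/2), (0, sqrt(19)/2)}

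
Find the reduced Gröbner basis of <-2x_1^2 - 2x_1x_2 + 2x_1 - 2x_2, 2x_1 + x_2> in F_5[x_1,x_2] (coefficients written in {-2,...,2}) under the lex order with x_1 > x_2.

f_1 = -2x_1^2 - 2x_1x_2 + 2x_1 - 2x_2, LT = x_1^2.
f_2 = 2x_1 + x_2, LT = x_1.

S(f_1,f_2): lcm = x_1^2. S = -2x_1x_2 - x_1 + x_2.
  leading term x_1x_2: subtract (-x_2)·f_2 from -2x_1x_2 - x_1 + x_2 → -x_1 + x_2^2 + x_2
  leading term x_1: subtract (2)·f_2 from -x_1 + x_2^2 + x_2 → x_2^2 - x_2
  leading term x_2^2: no divisor's leading term divides it; move x_2^2 to the remainder.
  leading term x_2: no divisor's leading term divides it; move -x_2 to the remainder.
  remainder x_2^2 - x_2 ≠ 0; add g_3 = x_2^2 - x_2 to the basis.

The other S-polynomials (S(f_1,g_3), S(f_2,g_3)) all reduce to 0 modulo the current basis, so we have a Gröbner basis.
Inter-reduce: drop elements whose leading term is divisible by another's, tail-reduce, and make monic.

G = {x_1 - 2x_2, x_2^2 - x_2}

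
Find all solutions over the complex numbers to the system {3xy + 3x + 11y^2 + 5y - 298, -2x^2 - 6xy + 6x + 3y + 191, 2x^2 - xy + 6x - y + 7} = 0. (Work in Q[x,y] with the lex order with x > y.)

{(-4, -5)}

Compute a lex Gröbner basis by Buchberger's algorithm.
f_1 = 3xy + 3x + 11y^2 + 5y - 298, LT = xy.
f_2 = -2x^2 - 6xy + 6x + 3y + 191, LT = x^2.
f_3 = 2x^2 - xy + 6x - y + 7, LT = x^2.

S(f_1,f_2): lcm = x^2y. S = x^2 + 2/3xy^2 + 14/3xy - 298/3x + 3/2y^2 + 191/2y.
  leading term x^2: subtract (-1/2)·f_2 from x^2 + 2/3xy^2 + 14/3xy - 298/3x + 3/2y^2 + 191/2y → 2/3xy^2 + 5/3xy - 289/3x + 3/2y^2 + 97y + 191/2
  leading term xy^2: subtract (2/9y)·f_1 from 2/3xy^2 + 5/3xy - 289/3x + 3/2y^2 + 97y + 191/2 → xy - 289/3x - 22/9y^3 + 7/18y^2 + 1469/9y + 191/2
  leading term xy: subtract (1/3)·f_1 from xy - 289/3x - 22/9y^3 + 7/18y^2 + 1469/9y + 191/2 → -292/3x - 22/9y^3 - 59/18y^2 + 1454/9y + 1169/6
  leading term x: no divisor's leading term divides it; move -292/3x to the remainder.
  leading term y^3: no divisor's leading term divides it; move -22/9y^3 to the remainder.
  leading term y^2: no divisor's leading term divides it; move -59/18y^2 to the remainder.
  leading term y: no divisor's leading term divides it; move 1454/9y to the remainder.
  leading term 1: no divisor's leading term divides it; move 1169/6 to the remainder.
  remainder -292/3x - 22/9y^3 - 59/18y^2 + 1454/9y + 1169/6 ≠ 0; add h_4 = -292/3x - 22/9y^3 - 59/18y^2 + 1454/9y + 1169/6 to the basis.

S(f_1,f_3): lcm = x^2y. S = x^2 + 25/6xy^2 - 4/3xy - 298/3x + 1/2y^2 - 7/2y.
  leading term x^2: subtract (-1/2)·f_2 from x^2 + 25/6xy^2 - 4/3xy - 298/3x + 1/2y^2 - 7/2y → 25/6xy^2 - 13/3xy - 289/3x + 1/2y^2 - 2y + 191/2
  leading term xy^2: subtract (25/18y)·f_1 from 25/6xy^2 - 13/3xy - 289/3x + 1/2y^2 - 2y + 191/2 → -17/2xy - 289/3x - 275/18y^3 - 58/9y^2 + 3707/9y + 191/2
  leading term xy: subtract (-17/6)·f_1 from -17/2xy - 289/3x - 275/18y^3 - 58/9y^2 + 3707/9y + 191/2 → -527/6x - 275/18y^3 + 445/18y^2 + 7669/18y - 4493/6
  leading term x: subtract (527/584)·h_4 from -527/6x - 275/18y^3 + 445/18y^2 + 7669/18y - 4493/6 → -3817/292y^3 + 96991/3504y^2 + 245515/876y - 3239975/3504
  leading term y^3: no divisor's leading term divides it; move -3817/292y^3 to the remainder.
  leading term y^2: no divisor's leading term divides it; move 96991/3504y^2 to the remainder.
  leading term y: no divisor's leading term divides it; move 245515/876y to the remainder.
  leading term 1: no divisor's leading term divides it; move -3239975/3504 to the remainder.
  remainder -3817/292y^3 + 96991/3504y^2 + 245515/876y - 3239975/3504 ≠ 0; add h_5 = -3817/292y^3 + 96991/3504y^2 + 245515/876y - 3239975/3504 to the basis.

S(f_2,f_3): lcm = x^2. S = 7/2xy - 6x - y - 99.
  leading term xy: subtract (7/6)·f_1 from 7/2xy - 6x - y - 99 → -19/2x - 77/6y^2 - 41/6y + 746/3
  leading term x: subtract (57/584)·h_4 from -19/2x - 77/6y^2 - 41/6y + 746/3 → 209/876y^3 - 43847/3504y^2 - 19799/876y + 804695/3504
  leading term y^3: subtract (-19/1041)·h_5 from 209/876y^3 - 43847/3504y^2 - 19799/876y + 804695/3504 → -300013/24984y^2 - 109219/6246y + 5315945/24984
  leading term y^2: no divisor's leading term divides it; move -300013/24984y^2 to the remainder.
  leading term y: no divisor's leading term divides it; move -109219/6246y to the remainder.
  leading term 1: no divisor's leading term divides it; move 5315945/24984 to the remainder.
  remainder -300013/24984y^2 - 109219/6246y + 5315945/24984 ≠ 0; add h_6 = -300013/24984y^2 - 109219/6246y + 5315945/24984 to the basis.

S(f_1,h_4): lcm = xy. S = x - 11/438y^4 - 59/1752y^3 + 2333/438y^2 + 6427/1752y - 298/3.
  leading term x: subtract (-3/292)·h_4 from x - 11/438y^4 - 59/1752y^3 + 2333/438y^2 + 6427/1752y - 298/3 → -11/438y^4 - 103/1752y^3 + 3091/584y^2 + 9335/1752y - 170525/1752
  leading term y^4: subtract (2/1041y)·h_5 from -11/438y^4 - 103/1752y^3 + 3091/584y^2 + 9335/1752y - 170525/1752 → -102107/911916y^3 + 8671133/1823832y^2 + 6478855/911916y - 170525/1752
  leading term y^3: subtract (102107/11920491)·h_5 from -102107/911916y^3 + 8671133/1823832y^2 + 6478855/911916y - 170525/1752 → 2584696273/572183568y^2 + 168221125/35761473y - 51159716825/572183568
  leading term y^2: subtract (-2584696273/6870897726)·h_6 from 2584696273/572183568y^2 + 168221125/35761473y - 51159716825/572183568 → -8584037223/4580598484y - 42920186115/4580598484
  leading term y: no divisor's leading term divides it; move -8584037223/4580598484y to the remainder.
  leading term 1: no divisor's leading term divides it; move -42920186115/4580598484 to the remainder.
  remainder -8584037223/4580598484y - 42920186115/4580598484 ≠ 0; add h_7 = -8584037223/4580598484y - 42920186115/4580598484 to the basis.

The other S-polynomials (S(f_2,h_4), S(f_3,h_4), S(f_1,h_5), S(f_2,h_5), S(f_3,h_5), S(h_4,h_5), S(f_1,h_6), S(f_2,h_6), S(f_3,h_6), S(h_4,h_6), S(h_5,h_6), S(f_1,h_7), S(f_2,h_7), S(f_3,h_7), S(h_4,h_7), S(h_5,h_7), S(h_6,h_7)) all reduce to 0 modulo the current basis, so we have a Gröbner basis.
Inter-reduce: drop elements whose leading term is divisible by another's, tail-reduce, and make monic.
Reduced Gröbner basis: {x + 4, y + 5}.

Since the basis is lex-ordered, y + 5 is univariate in y. Its roots are {-5}. Back-substituting each root into the other basis elements fixes the other coordinates.
  y = -5: the earlier basis element becomes x + 4 = 0, giving x = -4 — point (-4, -5).
Each listed point satisfies every original equation (direct substitution).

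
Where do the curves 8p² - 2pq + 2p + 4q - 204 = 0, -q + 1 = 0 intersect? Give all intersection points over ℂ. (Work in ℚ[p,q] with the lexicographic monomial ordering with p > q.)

Compute a lex Gröbner basis by Buchberger's algorithm.
f_1 = 8p² - 2pq + 2p + 4q - 204, LT = p².
f_2 = -q + 1, LT = q.

The S-polynomials (S(f_1,f_2)) all reduce to 0 modulo the current basis, so we have a Gröbner basis.
Inter-reduce: drop elements whose leading term is divisible by another's, tail-reduce, and make monic.
Reduced Gröbner basis: {p² - 25, q - 1}.

Elimination: the polynomial q - 1 lies in the elimination ideal for q, so q ∈ {1}. For each such q, the remaining basis elements (now univariate) give the rest of the solution.
  q = 1: the earlier basis element becomes p² - 25 = 0, giving p = -5, 5 — points (-5, 1), (5, 1).
Zero-dimensionality of the ideal guarantees finitely many solutions over ℂ.

{(-5, 1), (5, 1)}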